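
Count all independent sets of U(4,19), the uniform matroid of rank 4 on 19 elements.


Independent sets of U(4,19) are all subsets of size <= 4.
Count = C(19,0) + C(19,1) + C(19,2) + C(19,3) + C(19,4)
     = 1 + 19 + 171 + 969 + 3876
     = 5036.

5036


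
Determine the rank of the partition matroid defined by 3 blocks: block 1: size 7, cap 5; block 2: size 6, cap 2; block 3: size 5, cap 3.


Rank of a partition matroid = sum of min(|Si|, ci) for each block.
= min(7,5) + min(6,2) + min(5,3)
= 5 + 2 + 3
= 10.

10


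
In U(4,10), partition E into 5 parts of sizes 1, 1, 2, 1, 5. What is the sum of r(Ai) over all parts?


r(Ai) = min(|Ai|, 4) for each part.
Sum = min(1,4) + min(1,4) + min(2,4) + min(1,4) + min(5,4)
    = 1 + 1 + 2 + 1 + 4
    = 9.

9


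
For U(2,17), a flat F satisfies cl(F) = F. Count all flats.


Flats of U(2,17): every subset of size < 2 is a flat, plus E itself.
Count = C(17,0) + C(17,1) + 1
     = 1 + 17 + 1
     = 19.

19


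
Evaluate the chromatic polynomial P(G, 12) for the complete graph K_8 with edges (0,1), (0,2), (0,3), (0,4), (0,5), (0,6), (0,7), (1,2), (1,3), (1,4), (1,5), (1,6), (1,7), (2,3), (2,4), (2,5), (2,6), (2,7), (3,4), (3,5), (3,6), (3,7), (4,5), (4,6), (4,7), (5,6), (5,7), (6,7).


P(K_8, k) = k(k-1)(k-2)...(k-7).
P(12) = (12) * (11) * (10) * (9) * (8) * (7) * (6) * (5) = 19958400.

19958400


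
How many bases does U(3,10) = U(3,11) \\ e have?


Deleting e from U(3,11) gives U(3,10) since n > r.
Bases of U(3,10) = C(10,3) = 10! / (3! * 7!) = 120.

120


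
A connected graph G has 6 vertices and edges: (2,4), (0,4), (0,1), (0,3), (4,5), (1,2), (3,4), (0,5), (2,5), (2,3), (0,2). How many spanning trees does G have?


By Kirchhoff's matrix tree theorem, the number of spanning trees equals
the determinant of any cofactor of the Laplacian matrix L.
G has 6 vertices and 11 edges.
Computing the (5 x 5) cofactor determinant gives 180.

180


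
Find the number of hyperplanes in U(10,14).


Hyperplanes of U(10,14) are flats of rank 9.
In a uniform matroid, these are exactly the (9)-element subsets.
Count = C(14,9) = 2002.

2002


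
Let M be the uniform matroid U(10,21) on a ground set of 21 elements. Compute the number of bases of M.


Bases of U(10,21) are all 10-element subsets of the 21-element ground set.
Number of bases = C(21,10).
C(21,10) = 21! / (10! * 11!) = 352716.

352716


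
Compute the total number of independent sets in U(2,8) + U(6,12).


For a direct sum, |I(M1+M2)| = |I(M1)| * |I(M2)|.
|I(U(2,8))| = sum C(8,k) for k=0..2 = 37.
|I(U(6,12))| = sum C(12,k) for k=0..6 = 2510.
Total = 37 * 2510 = 92870.

92870


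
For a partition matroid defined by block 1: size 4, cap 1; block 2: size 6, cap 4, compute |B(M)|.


A basis picks exactly ci elements from block i.
Number of bases = product of C(|Si|, ci).
= C(4,1) * C(6,4)
= 4 * 15
= 60.

60


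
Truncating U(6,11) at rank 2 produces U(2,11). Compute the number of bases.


Truncating U(6,11) to rank 2 gives U(2,11).
Bases of U(2,11) are all 2-element subsets of 11 elements.
Number of bases = C(11,2) = (11 * 10) / (1 * 2) = 55.

55


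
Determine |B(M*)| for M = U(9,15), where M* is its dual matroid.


The dual of U(r,n) is U(n-r, n) = U(6,15).
Bases of U(6,15) are all (6)-element subsets.
|B(M*)| = (15 choose 6) = 5005.

5005


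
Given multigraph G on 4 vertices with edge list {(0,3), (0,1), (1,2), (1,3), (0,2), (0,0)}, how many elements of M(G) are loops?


In a graphic matroid, a loop is a self-loop edge (u,u) with rank 0.
Examining all 6 edges for self-loops...
Self-loops found: (0,0)
Number of loops = 1.

1


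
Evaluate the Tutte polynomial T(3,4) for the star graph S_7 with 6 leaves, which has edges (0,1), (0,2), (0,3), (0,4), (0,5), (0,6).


A star on 7 vertices is a tree with 6 edges.
T(x,y) = x^(6) for any tree.
T(3,4) = 3^6 = 729.

729


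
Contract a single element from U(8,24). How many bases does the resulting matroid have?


Contracting e from U(8,24) gives U(7,23).
Bases of U(7,23) = C(23,7) = 23! / (7! * 16!) = 245157.

245157


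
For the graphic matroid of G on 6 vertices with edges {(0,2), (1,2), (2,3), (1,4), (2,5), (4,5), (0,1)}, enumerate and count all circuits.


A circuit in a graphic matroid = edge set of a simple cycle.
G has 6 vertices and 7 edges.
Enumerating all minimal edge subsets forming cycles...
Total circuits found: 3.

3


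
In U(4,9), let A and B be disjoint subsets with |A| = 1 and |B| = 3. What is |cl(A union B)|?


|A union B| = 1 + 3 = 4 (disjoint).
In U(4,9), cl(S) = S if |S| < 4, else cl(S) = E.
Since 4 >= 4, cl(A union B) = E.
|cl(A union B)| = 9.

9


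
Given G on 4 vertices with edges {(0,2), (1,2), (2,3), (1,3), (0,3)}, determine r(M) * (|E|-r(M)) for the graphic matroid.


r(M) = |V| - c = 4 - 1 = 3.
nullity = |E| - r(M) = 5 - 3 = 2.
Product = 3 * 2 = 6.

6


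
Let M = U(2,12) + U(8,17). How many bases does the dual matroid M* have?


(M1+M2)* = M1* + M2*.
M1* = U(10,12), bases: C(12,10) = 66.
M2* = U(9,17), bases: C(17,9) = 24310.
|B(M*)| = 66 * 24310 = 1604460.

1604460


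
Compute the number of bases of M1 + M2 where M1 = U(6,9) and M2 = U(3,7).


Bases of a direct sum M1 + M2: |B| = |B(M1)| * |B(M2)|.
|B(U(6,9))| = C(9,6) = 84.
|B(U(3,7))| = C(7,3) = 35.
Total bases = 84 * 35 = 2940.

2940


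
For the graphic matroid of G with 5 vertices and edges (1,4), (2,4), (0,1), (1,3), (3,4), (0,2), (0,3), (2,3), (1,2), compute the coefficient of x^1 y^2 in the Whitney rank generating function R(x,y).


R(x,y) = sum over A in 2^E of x^(r(E)-r(A)) * y^(|A|-r(A)).
G has 5 vertices, 9 edges. r(E) = 4.
Enumerate all 2^9 = 512 subsets.
Count subsets with r(E)-r(A)=1 and |A|-r(A)=2: 15.

15


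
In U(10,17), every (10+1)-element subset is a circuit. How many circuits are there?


In U(10,17), circuits are the (11)-element subsets.
Any set of 11 elements is dependent, and removing any one element gives
an independent set of size 10, so it is a minimal dependent set.
Number of circuits = (17 choose 11) = 12376.

12376


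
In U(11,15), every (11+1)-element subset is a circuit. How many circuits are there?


In U(11,15), circuits are the (12)-element subsets.
Any set of 12 elements is dependent, and removing any one element gives
an independent set of size 11, so it is a minimal dependent set.
Number of circuits = C(15,12) = 455.

455


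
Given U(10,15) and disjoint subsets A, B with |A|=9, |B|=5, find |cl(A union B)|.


|A union B| = 9 + 5 = 14 (disjoint).
In U(10,15), cl(S) = S if |S| < 10, else cl(S) = E.
Since 14 >= 10, cl(A union B) = E.
|cl(A union B)| = 15.

15


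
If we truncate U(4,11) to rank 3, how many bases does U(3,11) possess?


Truncating U(4,11) to rank 3 gives U(3,11).
Bases of U(3,11) are all 3-element subsets of 11 elements.
Number of bases = (11 choose 3) = 165.

165


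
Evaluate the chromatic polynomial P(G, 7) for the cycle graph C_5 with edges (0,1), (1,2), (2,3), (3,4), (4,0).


P(C_5, k) = (k-1)^5 + (-1)^5*(k-1).
P(7) = (6)^5 - 6
= 7776 - 6 = 7770.

7770


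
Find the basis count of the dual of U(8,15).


The dual of U(r,n) is U(n-r, n) = U(7,15).
Bases of U(7,15) are all (7)-element subsets.
|B(M*)| = C(15,7) = 15! / (7! * 8!) = 6435.

6435


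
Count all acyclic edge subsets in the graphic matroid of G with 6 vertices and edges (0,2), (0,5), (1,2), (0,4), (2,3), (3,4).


An independent set in a graphic matroid is an acyclic edge subset.
G has 6 vertices and 6 edges.
Enumerate all 2^6 = 64 subsets, checking for acyclicity.
Total independent sets = 60.

60


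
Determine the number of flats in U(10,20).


Flats of U(10,20): every subset of size < 10 is a flat, plus E itself.
Count = (20 choose 0) + (20 choose 1) + (20 choose 2) + (20 choose 3) + (20 choose 4) + (20 choose 5) + (20 choose 6) + (20 choose 7) + (20 choose 8) + (20 choose 9) + 1
     = 1 + 20 + 190 + 1140 + 4845 + 15504 + 38760 + 77520 + 125970 + 167960 + 1
     = 431911.

431911


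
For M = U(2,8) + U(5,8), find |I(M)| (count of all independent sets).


For a direct sum, |I(M1+M2)| = |I(M1)| * |I(M2)|.
|I(U(2,8))| = sum C(8,k) for k=0..2 = 37.
|I(U(5,8))| = sum C(8,k) for k=0..5 = 219.
Total = 37 * 219 = 8103.

8103


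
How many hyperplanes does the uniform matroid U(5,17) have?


Hyperplanes of U(5,17) are flats of rank 4.
In a uniform matroid, these are exactly the (4)-element subsets.
Count = C(17,4) = 17! / (4! * 13!) = 2380.

2380


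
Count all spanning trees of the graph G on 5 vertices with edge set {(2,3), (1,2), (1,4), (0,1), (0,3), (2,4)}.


By Kirchhoff's matrix tree theorem, the number of spanning trees equals
the determinant of any cofactor of the Laplacian matrix L.
G has 5 vertices and 6 edges.
Computing the (4 x 4) cofactor determinant gives 11.

11


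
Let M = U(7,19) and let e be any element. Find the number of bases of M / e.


Contracting e from U(7,19) gives U(6,18).
Bases of U(6,18) = C(18,6) = 18564.

18564


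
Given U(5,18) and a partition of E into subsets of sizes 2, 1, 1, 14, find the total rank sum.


r(Ai) = min(|Ai|, 5) for each part.
Sum = min(2,5) + min(1,5) + min(1,5) + min(14,5)
    = 2 + 1 + 1 + 5
    = 9.

9


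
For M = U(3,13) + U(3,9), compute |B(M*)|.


(M1+M2)* = M1* + M2*.
M1* = U(10,13), bases: C(13,10) = 286.
M2* = U(6,9), bases: C(9,6) = 84.
|B(M*)| = 286 * 84 = 24024.

24024


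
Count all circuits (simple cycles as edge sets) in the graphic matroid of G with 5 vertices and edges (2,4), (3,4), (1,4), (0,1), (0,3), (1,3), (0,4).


A circuit in a graphic matroid = edge set of a simple cycle.
G has 5 vertices and 7 edges.
Enumerating all minimal edge subsets forming cycles...
Total circuits found: 7.

7


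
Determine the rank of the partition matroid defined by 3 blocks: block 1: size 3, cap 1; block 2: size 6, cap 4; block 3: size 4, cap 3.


Rank of a partition matroid = sum of min(|Si|, ci) for each block.
= min(3,1) + min(6,4) + min(4,3)
= 1 + 4 + 3
= 8.

8


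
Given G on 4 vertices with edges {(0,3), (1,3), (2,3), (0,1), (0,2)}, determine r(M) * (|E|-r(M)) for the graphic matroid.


r(M) = |V| - c = 4 - 1 = 3.
nullity = |E| - r(M) = 5 - 3 = 2.
Product = 3 * 2 = 6.

6


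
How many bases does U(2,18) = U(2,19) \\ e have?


Deleting e from U(2,19) gives U(2,18) since n > r.
Bases of U(2,18) = (18 choose 2) = 153.

153


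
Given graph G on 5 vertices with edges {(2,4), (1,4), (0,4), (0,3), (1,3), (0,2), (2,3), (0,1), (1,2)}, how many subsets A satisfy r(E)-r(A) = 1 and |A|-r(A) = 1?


R(x,y) = sum over A in 2^E of x^(r(E)-r(A)) * y^(|A|-r(A)).
G has 5 vertices, 9 edges. r(E) = 4.
Enumerate all 2^9 = 512 subsets.
Count subsets with r(E)-r(A)=1 and |A|-r(A)=1: 51.

51


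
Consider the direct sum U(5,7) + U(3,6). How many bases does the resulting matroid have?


Bases of a direct sum M1 + M2: |B| = |B(M1)| * |B(M2)|.
|B(U(5,7))| = C(7,5) = 21.
|B(U(3,6))| = C(6,3) = 20.
Total bases = 21 * 20 = 420.

420


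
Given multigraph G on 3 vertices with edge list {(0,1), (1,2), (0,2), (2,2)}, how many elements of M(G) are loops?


In a graphic matroid, a loop is a self-loop edge (u,u) with rank 0.
Examining all 4 edges for self-loops...
Self-loops found: (2,2)
Number of loops = 1.

1


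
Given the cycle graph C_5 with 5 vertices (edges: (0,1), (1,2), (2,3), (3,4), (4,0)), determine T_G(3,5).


T(C_5; x,y) = x + x^2 + ... + x^(4) + y.
T(3,5) = 3^1 + 3^2 + 3^3 + 3^4 + 5
= 3 + 9 + 27 + 81 + 5
= 125.

125


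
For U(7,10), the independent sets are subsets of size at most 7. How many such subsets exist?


Independent sets of U(7,10) are all subsets of size <= 7.
Count = (10 choose 0) + (10 choose 1) + (10 choose 2) + (10 choose 3) + (10 choose 4) + (10 choose 5) + (10 choose 6) + (10 choose 7)
     = 1 + 10 + 45 + 120 + 210 + 252 + 210 + 120
     = 968.

968


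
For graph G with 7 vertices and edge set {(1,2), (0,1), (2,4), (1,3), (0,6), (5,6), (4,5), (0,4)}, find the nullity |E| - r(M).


Cycle rank (nullity) = |E| - r(M) = |E| - (|V| - c).
|E| = 8, |V| = 7, c = 1.
Nullity = 8 - (7 - 1) = 8 - 6 = 2.

2


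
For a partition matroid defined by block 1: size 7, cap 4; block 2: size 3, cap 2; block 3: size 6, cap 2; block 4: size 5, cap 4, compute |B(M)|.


A basis picks exactly ci elements from block i.
Number of bases = product of C(|Si|, ci).
= C(7,4) * C(3,2) * C(6,2) * C(5,4)
= 35 * 3 * 15 * 5
= 7875.

7875


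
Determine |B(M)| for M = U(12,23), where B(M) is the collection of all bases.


Bases of U(12,23) are all 12-element subsets of the 23-element ground set.
Number of bases = C(23,12).
(23 choose 12) = 1352078.

1352078


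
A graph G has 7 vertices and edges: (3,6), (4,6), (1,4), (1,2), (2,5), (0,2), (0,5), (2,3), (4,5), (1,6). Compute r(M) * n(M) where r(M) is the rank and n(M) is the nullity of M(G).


r(M) = |V| - c = 7 - 1 = 6.
nullity = |E| - r(M) = 10 - 6 = 4.
Product = 6 * 4 = 24.

24


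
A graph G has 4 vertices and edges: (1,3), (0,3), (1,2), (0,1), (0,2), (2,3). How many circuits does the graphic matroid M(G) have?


A circuit in a graphic matroid = edge set of a simple cycle.
G has 4 vertices and 6 edges.
Enumerating all minimal edge subsets forming cycles...
Total circuits found: 7.

7


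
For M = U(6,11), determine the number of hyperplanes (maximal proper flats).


Hyperplanes of U(6,11) are flats of rank 5.
In a uniform matroid, these are exactly the (5)-element subsets.
Count = C(11,5) = 462.

462


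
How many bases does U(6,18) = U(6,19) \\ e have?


Deleting e from U(6,19) gives U(6,18) since n > r.
Bases of U(6,18) = C(18,6) = 18! / (6! * 12!) = 18564.

18564


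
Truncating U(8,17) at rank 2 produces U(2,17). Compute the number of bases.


Truncating U(8,17) to rank 2 gives U(2,17).
Bases of U(2,17) are all 2-element subsets of 17 elements.
Number of bases = C(17,2) = (17 * 16) / (1 * 2) = 136.

136


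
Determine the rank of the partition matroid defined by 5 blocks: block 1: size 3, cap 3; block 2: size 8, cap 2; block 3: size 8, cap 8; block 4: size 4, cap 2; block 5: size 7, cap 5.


Rank of a partition matroid = sum of min(|Si|, ci) for each block.
= min(3,3) + min(8,2) + min(8,8) + min(4,2) + min(7,5)
= 3 + 2 + 8 + 2 + 5
= 20.

20


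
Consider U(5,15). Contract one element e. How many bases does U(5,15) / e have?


Contracting e from U(5,15) gives U(4,14).
Bases of U(4,14) = C(14,4) = (14 * 13 * 12 * 11) / (1 * 2 * 3 * 4) = 1001.

1001


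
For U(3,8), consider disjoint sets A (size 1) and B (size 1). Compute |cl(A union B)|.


|A union B| = 1 + 1 = 2 (disjoint).
In U(3,8), cl(S) = S if |S| < 3, else cl(S) = E.
Since 2 < 3, cl(A union B) = A union B.
|cl(A union B)| = 2.

2


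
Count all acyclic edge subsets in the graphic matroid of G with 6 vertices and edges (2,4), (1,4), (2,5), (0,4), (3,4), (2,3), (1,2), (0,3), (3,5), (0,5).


An independent set in a graphic matroid is an acyclic edge subset.
G has 6 vertices and 10 edges.
Enumerate all 2^10 = 1024 subsets, checking for acyclicity.
Total independent sets = 454.

454


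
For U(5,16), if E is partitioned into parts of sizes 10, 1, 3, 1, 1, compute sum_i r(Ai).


r(Ai) = min(|Ai|, 5) for each part.
Sum = min(10,5) + min(1,5) + min(3,5) + min(1,5) + min(1,5)
    = 5 + 1 + 3 + 1 + 1
    = 11.

11


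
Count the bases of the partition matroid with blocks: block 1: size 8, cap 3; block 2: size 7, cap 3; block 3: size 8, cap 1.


A basis picks exactly ci elements from block i.
Number of bases = product of C(|Si|, ci).
= C(8,3) * C(7,3) * C(8,1)
= 56 * 35 * 8
= 15680.

15680


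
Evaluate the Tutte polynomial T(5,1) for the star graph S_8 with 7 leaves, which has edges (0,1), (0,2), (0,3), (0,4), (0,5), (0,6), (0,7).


A star on 8 vertices is a tree with 7 edges.
T(x,y) = x^(7) for any tree.
T(5,1) = 5^7 = 78125.

78125


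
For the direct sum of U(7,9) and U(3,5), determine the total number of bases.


Bases of a direct sum M1 + M2: |B| = |B(M1)| * |B(M2)|.
|B(U(7,9))| = C(9,7) = 36.
|B(U(3,5))| = C(5,3) = 10.
Total bases = 36 * 10 = 360.

360


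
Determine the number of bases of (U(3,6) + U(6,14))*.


(M1+M2)* = M1* + M2*.
M1* = U(3,6), bases: C(6,3) = 20.
M2* = U(8,14), bases: C(14,8) = 3003.
|B(M*)| = 20 * 3003 = 60060.

60060


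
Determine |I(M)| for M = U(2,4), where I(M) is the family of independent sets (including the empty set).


Independent sets of U(2,4) are all subsets of size <= 2.
Count = (4 choose 0) + (4 choose 1) + (4 choose 2)
     = 1 + 4 + 6
     = 11.

11


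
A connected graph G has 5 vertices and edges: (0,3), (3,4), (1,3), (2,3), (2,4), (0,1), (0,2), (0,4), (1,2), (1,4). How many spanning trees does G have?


By Kirchhoff's matrix tree theorem, the number of spanning trees equals
the determinant of any cofactor of the Laplacian matrix L.
G has 5 vertices and 10 edges.
Computing the (4 x 4) cofactor determinant gives 125.

125


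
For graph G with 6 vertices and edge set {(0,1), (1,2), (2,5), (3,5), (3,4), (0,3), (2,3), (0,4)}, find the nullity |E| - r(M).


Cycle rank (nullity) = |E| - r(M) = |E| - (|V| - c).
|E| = 8, |V| = 6, c = 1.
Nullity = 8 - (6 - 1) = 8 - 5 = 3.

3


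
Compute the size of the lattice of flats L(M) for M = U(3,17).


Flats of U(3,17): every subset of size < 3 is a flat, plus E itself.
Count = C(17,0) + C(17,1) + C(17,2) + 1
     = 1 + 17 + 136 + 1
     = 155.

155


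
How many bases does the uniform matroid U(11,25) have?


Bases of U(11,25) are all 11-element subsets of the 25-element ground set.
Number of bases = C(25,11).
(25 choose 11) = 4457400.

4457400


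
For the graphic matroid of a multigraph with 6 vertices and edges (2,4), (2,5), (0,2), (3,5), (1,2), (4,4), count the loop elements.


In a graphic matroid, a loop is a self-loop edge (u,u) with rank 0.
Examining all 6 edges for self-loops...
Self-loops found: (4,4)
Number of loops = 1.

1


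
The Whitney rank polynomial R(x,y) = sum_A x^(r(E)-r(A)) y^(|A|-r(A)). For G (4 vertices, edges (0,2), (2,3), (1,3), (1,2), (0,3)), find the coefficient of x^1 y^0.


R(x,y) = sum over A in 2^E of x^(r(E)-r(A)) * y^(|A|-r(A)).
G has 4 vertices, 5 edges. r(E) = 3.
Enumerate all 2^5 = 32 subsets.
Count subsets with r(E)-r(A)=1 and |A|-r(A)=0: 10.

10


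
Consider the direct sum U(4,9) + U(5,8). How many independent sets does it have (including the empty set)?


For a direct sum, |I(M1+M2)| = |I(M1)| * |I(M2)|.
|I(U(4,9))| = sum C(9,k) for k=0..4 = 256.
|I(U(5,8))| = sum C(8,k) for k=0..5 = 219.
Total = 256 * 219 = 56064.

56064


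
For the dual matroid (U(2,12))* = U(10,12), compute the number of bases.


The dual of U(r,n) is U(n-r, n) = U(10,12).
Bases of U(10,12) are all (10)-element subsets.
|B(M*)| = C(12,10) = 66.

66


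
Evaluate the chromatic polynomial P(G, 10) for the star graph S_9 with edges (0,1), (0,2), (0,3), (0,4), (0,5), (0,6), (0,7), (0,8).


P(tree, k) = k * (k-1)^(8) for any tree on 9 vertices.
P(10) = 10 * 9^8 = 10 * 43046721 = 430467210.

430467210


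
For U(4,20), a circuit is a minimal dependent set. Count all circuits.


In U(4,20), circuits are the (5)-element subsets.
Any set of 5 elements is dependent, and removing any one element gives
an independent set of size 4, so it is a minimal dependent set.
Number of circuits = C(20,5) = 15504.

15504


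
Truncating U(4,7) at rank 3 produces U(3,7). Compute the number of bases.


Truncating U(4,7) to rank 3 gives U(3,7).
Bases of U(3,7) are all 3-element subsets of 7 elements.
Number of bases = (7 choose 3) = 35.

35


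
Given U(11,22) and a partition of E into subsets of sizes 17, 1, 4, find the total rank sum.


r(Ai) = min(|Ai|, 11) for each part.
Sum = min(17,11) + min(1,11) + min(4,11)
    = 11 + 1 + 4
    = 16.

16


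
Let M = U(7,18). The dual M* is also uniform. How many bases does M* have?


The dual of U(r,n) is U(n-r, n) = U(11,18).
Bases of U(11,18) are all (11)-element subsets.
|B(M*)| = C(18,11) = 31824.

31824


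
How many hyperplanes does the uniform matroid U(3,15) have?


Hyperplanes of U(3,15) are flats of rank 2.
In a uniform matroid, these are exactly the (2)-element subsets.
Count = (15 choose 2) = 105.

105


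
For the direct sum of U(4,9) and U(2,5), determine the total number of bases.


Bases of a direct sum M1 + M2: |B| = |B(M1)| * |B(M2)|.
|B(U(4,9))| = C(9,4) = 126.
|B(U(2,5))| = C(5,2) = 10.
Total bases = 126 * 10 = 1260.

1260


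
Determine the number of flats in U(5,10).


Flats of U(5,10): every subset of size < 5 is a flat, plus E itself.
Count = C(10,0) + C(10,1) + C(10,2) + C(10,3) + C(10,4) + 1
     = 1 + 10 + 45 + 120 + 210 + 1
     = 387.

387


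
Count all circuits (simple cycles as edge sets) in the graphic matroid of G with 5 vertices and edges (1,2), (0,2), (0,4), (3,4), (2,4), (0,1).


A circuit in a graphic matroid = edge set of a simple cycle.
G has 5 vertices and 6 edges.
Enumerating all minimal edge subsets forming cycles...
Total circuits found: 3.

3


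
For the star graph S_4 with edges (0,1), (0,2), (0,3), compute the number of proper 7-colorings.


P(tree, k) = k * (k-1)^(3) for any tree on 4 vertices.
P(7) = 7 * 6^3 = 7 * 216 = 1512.

1512


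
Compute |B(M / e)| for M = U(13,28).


Contracting e from U(13,28) gives U(12,27).
Bases of U(12,27) = C(27,12) = 27! / (12! * 15!) = 17383860.

17383860


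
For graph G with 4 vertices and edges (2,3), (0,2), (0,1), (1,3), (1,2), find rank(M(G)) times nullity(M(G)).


r(M) = |V| - c = 4 - 1 = 3.
nullity = |E| - r(M) = 5 - 3 = 2.
Product = 3 * 2 = 6.

6


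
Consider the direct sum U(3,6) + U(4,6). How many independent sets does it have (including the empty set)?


For a direct sum, |I(M1+M2)| = |I(M1)| * |I(M2)|.
|I(U(3,6))| = sum C(6,k) for k=0..3 = 42.
|I(U(4,6))| = sum C(6,k) for k=0..4 = 57.
Total = 42 * 57 = 2394.

2394


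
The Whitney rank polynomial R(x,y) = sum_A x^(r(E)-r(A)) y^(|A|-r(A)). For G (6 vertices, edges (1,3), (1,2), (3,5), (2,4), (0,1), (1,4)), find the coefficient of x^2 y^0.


R(x,y) = sum over A in 2^E of x^(r(E)-r(A)) * y^(|A|-r(A)).
G has 6 vertices, 6 edges. r(E) = 5.
Enumerate all 2^6 = 64 subsets.
Count subsets with r(E)-r(A)=2 and |A|-r(A)=0: 19.

19


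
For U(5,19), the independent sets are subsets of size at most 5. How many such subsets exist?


Independent sets of U(5,19) are all subsets of size <= 5.
Count = C(19,0) + C(19,1) + C(19,2) + C(19,3) + C(19,4) + C(19,5)
     = 1 + 19 + 171 + 969 + 3876 + 11628
     = 16664.

16664


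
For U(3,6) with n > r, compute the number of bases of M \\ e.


Deleting e from U(3,6) gives U(3,5) since n > r.
Bases of U(3,5) = C(5,3) = (5 * 4 * 3) / (1 * 2 * 3) = 10.

10


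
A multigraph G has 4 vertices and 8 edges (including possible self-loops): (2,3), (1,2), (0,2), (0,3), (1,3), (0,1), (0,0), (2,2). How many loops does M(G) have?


In a graphic matroid, a loop is a self-loop edge (u,u) with rank 0.
Examining all 8 edges for self-loops...
Self-loops found: (0,0), (2,2)
Number of loops = 2.

2


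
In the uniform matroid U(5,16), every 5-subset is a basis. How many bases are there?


Bases of U(5,16) are all 5-element subsets of the 16-element ground set.
Number of bases = C(16,5).
C(16,5) = 16! / (5! * 11!) = 4368.

4368


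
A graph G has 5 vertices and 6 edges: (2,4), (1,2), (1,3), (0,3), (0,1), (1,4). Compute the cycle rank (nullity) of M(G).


Cycle rank (nullity) = |E| - r(M) = |E| - (|V| - c).
|E| = 6, |V| = 5, c = 1.
Nullity = 6 - (5 - 1) = 6 - 4 = 2.

2


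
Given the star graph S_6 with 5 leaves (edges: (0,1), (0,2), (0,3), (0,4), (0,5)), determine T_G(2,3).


A star on 6 vertices is a tree with 5 edges.
T(x,y) = x^(5) for any tree.
T(2,3) = 2^5 = 32.

32


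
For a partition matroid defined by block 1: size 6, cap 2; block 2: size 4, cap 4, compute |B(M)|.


A basis picks exactly ci elements from block i.
Number of bases = product of C(|Si|, ci).
= C(6,2) * C(4,4)
= 15 * 1
= 15.

15


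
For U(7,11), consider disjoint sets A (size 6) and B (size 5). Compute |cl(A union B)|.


|A union B| = 6 + 5 = 11 (disjoint).
In U(7,11), cl(S) = S if |S| < 7, else cl(S) = E.
Since 11 >= 7, cl(A union B) = E.
|cl(A union B)| = 11.

11


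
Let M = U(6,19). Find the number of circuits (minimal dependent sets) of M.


In U(6,19), circuits are the (7)-element subsets.
Any set of 7 elements is dependent, and removing any one element gives
an independent set of size 6, so it is a minimal dependent set.
Number of circuits = C(19,7) = 50388.

50388


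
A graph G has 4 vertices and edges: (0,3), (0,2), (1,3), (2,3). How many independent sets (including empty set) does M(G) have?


An independent set in a graphic matroid is an acyclic edge subset.
G has 4 vertices and 4 edges.
Enumerate all 2^4 = 16 subsets, checking for acyclicity.
Total independent sets = 14.

14


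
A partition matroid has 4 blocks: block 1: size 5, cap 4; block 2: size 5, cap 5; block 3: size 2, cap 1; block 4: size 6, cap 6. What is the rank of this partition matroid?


Rank of a partition matroid = sum of min(|Si|, ci) for each block.
= min(5,4) + min(5,5) + min(2,1) + min(6,6)
= 4 + 5 + 1 + 6
= 16.

16


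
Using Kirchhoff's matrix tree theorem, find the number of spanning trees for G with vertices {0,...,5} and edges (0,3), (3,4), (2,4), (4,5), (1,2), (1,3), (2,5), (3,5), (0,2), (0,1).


By Kirchhoff's matrix tree theorem, the number of spanning trees equals
the determinant of any cofactor of the Laplacian matrix L.
G has 6 vertices and 10 edges.
Computing the (5 x 5) cofactor determinant gives 128.

128


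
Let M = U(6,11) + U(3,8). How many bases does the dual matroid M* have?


(M1+M2)* = M1* + M2*.
M1* = U(5,11), bases: C(11,5) = 462.
M2* = U(5,8), bases: C(8,5) = 56.
|B(M*)| = 462 * 56 = 25872.

25872


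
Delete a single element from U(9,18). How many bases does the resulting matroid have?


Deleting e from U(9,18) gives U(9,17) since n > r.
Bases of U(9,17) = (17 choose 9) = 24310.

24310


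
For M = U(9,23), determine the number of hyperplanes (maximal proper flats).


Hyperplanes of U(9,23) are flats of rank 8.
In a uniform matroid, these are exactly the (8)-element subsets.
Count = C(23,8) = 23! / (8! * 15!) = 490314.

490314


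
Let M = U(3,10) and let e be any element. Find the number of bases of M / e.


Contracting e from U(3,10) gives U(2,9).
Bases of U(2,9) = C(9,2) = (9 * 8) / (1 * 2) = 36.

36


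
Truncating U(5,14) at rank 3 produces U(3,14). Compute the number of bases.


Truncating U(5,14) to rank 3 gives U(3,14).
Bases of U(3,14) are all 3-element subsets of 14 elements.
Number of bases = (14 choose 3) = 364.

364


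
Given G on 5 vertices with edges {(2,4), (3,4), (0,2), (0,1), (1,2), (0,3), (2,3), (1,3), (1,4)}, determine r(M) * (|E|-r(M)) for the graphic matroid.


r(M) = |V| - c = 5 - 1 = 4.
nullity = |E| - r(M) = 9 - 4 = 5.
Product = 4 * 5 = 20.

20


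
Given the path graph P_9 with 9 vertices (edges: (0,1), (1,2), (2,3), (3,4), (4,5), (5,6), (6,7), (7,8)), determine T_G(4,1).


A path on 9 vertices is a tree with 8 edges.
T(x,y) = x^(8) for any tree.
T(4,1) = 4^8 = 65536.

65536


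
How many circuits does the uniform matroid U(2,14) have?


In U(2,14), circuits are the (3)-element subsets.
Any set of 3 elements is dependent, and removing any one element gives
an independent set of size 2, so it is a minimal dependent set.
Number of circuits = (14 choose 3) = 364.

364


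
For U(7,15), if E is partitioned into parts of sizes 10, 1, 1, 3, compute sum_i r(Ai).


r(Ai) = min(|Ai|, 7) for each part.
Sum = min(10,7) + min(1,7) + min(1,7) + min(3,7)
    = 7 + 1 + 1 + 3
    = 12.

12


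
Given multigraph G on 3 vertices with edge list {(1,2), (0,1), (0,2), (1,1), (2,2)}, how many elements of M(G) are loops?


In a graphic matroid, a loop is a self-loop edge (u,u) with rank 0.
Examining all 5 edges for self-loops...
Self-loops found: (1,1), (2,2)
Number of loops = 2.

2


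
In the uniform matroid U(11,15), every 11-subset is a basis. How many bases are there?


Bases of U(11,15) are all 11-element subsets of the 15-element ground set.
Number of bases = C(15,11).
C(15,11) = 15! / (11! * 4!) = 1365.

1365


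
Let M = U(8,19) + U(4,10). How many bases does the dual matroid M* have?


(M1+M2)* = M1* + M2*.
M1* = U(11,19), bases: C(19,11) = 75582.
M2* = U(6,10), bases: C(10,6) = 210.
|B(M*)| = 75582 * 210 = 15872220.

15872220


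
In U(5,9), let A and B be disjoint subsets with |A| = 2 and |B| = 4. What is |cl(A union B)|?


|A union B| = 2 + 4 = 6 (disjoint).
In U(5,9), cl(S) = S if |S| < 5, else cl(S) = E.
Since 6 >= 5, cl(A union B) = E.
|cl(A union B)| = 9.

9


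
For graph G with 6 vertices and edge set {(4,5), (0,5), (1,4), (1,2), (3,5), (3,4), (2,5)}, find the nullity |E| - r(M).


Cycle rank (nullity) = |E| - r(M) = |E| - (|V| - c).
|E| = 7, |V| = 6, c = 1.
Nullity = 7 - (6 - 1) = 7 - 5 = 2.

2


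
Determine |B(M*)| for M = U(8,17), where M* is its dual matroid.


The dual of U(r,n) is U(n-r, n) = U(9,17).
Bases of U(9,17) are all (9)-element subsets.
|B(M*)| = C(17,9) = 24310.

24310


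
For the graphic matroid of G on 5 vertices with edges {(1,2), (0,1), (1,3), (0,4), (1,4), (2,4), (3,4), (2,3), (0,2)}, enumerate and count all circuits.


A circuit in a graphic matroid = edge set of a simple cycle.
G has 5 vertices and 9 edges.
Enumerating all minimal edge subsets forming cycles...
Total circuits found: 22.

22


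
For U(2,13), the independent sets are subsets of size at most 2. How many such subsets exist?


Independent sets of U(2,13) are all subsets of size <= 2.
Count = C(13,0) + C(13,1) + C(13,2)
     = 1 + 13 + 78
     = 92.

92


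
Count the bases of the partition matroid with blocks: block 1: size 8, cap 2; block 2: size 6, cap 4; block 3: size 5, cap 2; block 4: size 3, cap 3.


A basis picks exactly ci elements from block i.
Number of bases = product of C(|Si|, ci).
= C(8,2) * C(6,4) * C(5,2) * C(3,3)
= 28 * 15 * 10 * 1
= 4200.

4200


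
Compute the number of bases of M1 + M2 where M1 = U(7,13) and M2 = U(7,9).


Bases of a direct sum M1 + M2: |B| = |B(M1)| * |B(M2)|.
|B(U(7,13))| = C(13,7) = 1716.
|B(U(7,9))| = C(9,7) = 36.
Total bases = 1716 * 36 = 61776.

61776


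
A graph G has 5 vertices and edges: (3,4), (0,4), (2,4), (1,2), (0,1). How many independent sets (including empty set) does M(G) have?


An independent set in a graphic matroid is an acyclic edge subset.
G has 5 vertices and 5 edges.
Enumerate all 2^5 = 32 subsets, checking for acyclicity.
Total independent sets = 30.

30


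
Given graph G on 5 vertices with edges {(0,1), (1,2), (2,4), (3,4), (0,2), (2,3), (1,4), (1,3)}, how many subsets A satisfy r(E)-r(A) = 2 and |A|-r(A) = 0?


R(x,y) = sum over A in 2^E of x^(r(E)-r(A)) * y^(|A|-r(A)).
G has 5 vertices, 8 edges. r(E) = 4.
Enumerate all 2^8 = 256 subsets.
Count subsets with r(E)-r(A)=2 and |A|-r(A)=0: 28.

28


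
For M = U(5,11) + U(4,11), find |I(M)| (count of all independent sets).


For a direct sum, |I(M1+M2)| = |I(M1)| * |I(M2)|.
|I(U(5,11))| = sum C(11,k) for k=0..5 = 1024.
|I(U(4,11))| = sum C(11,k) for k=0..4 = 562.
Total = 1024 * 562 = 575488.

575488


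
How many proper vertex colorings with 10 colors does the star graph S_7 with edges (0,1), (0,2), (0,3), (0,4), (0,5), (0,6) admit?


P(tree, k) = k * (k-1)^(6) for any tree on 7 vertices.
P(10) = 10 * 9^6 = 10 * 531441 = 5314410.

5314410


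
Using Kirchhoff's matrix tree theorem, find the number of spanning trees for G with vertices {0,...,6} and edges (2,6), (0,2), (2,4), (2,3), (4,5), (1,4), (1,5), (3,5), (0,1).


By Kirchhoff's matrix tree theorem, the number of spanning trees equals
the determinant of any cofactor of the Laplacian matrix L.
G has 7 vertices and 9 edges.
Computing the (6 x 6) cofactor determinant gives 35.

35


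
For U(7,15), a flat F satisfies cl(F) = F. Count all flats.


Flats of U(7,15): every subset of size < 7 is a flat, plus E itself.
Count = (15 choose 0) + (15 choose 1) + (15 choose 2) + (15 choose 3) + (15 choose 4) + (15 choose 5) + (15 choose 6) + 1
     = 1 + 15 + 105 + 455 + 1365 + 3003 + 5005 + 1
     = 9950.

9950


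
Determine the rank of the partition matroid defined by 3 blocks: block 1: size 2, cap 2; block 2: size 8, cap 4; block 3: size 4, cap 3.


Rank of a partition matroid = sum of min(|Si|, ci) for each block.
= min(2,2) + min(8,4) + min(4,3)
= 2 + 4 + 3
= 9.

9


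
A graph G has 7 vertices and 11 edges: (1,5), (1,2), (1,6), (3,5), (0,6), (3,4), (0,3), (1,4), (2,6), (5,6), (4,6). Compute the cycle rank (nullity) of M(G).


Cycle rank (nullity) = |E| - r(M) = |E| - (|V| - c).
|E| = 11, |V| = 7, c = 1.
Nullity = 11 - (7 - 1) = 11 - 6 = 5.

5


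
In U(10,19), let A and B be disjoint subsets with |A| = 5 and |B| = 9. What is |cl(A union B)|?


|A union B| = 5 + 9 = 14 (disjoint).
In U(10,19), cl(S) = S if |S| < 10, else cl(S) = E.
Since 14 >= 10, cl(A union B) = E.
|cl(A union B)| = 19.

19


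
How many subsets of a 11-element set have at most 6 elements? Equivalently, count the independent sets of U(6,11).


Independent sets of U(6,11) are all subsets of size <= 6.
Count = C(11,0) + C(11,1) + C(11,2) + C(11,3) + C(11,4) + C(11,5) + C(11,6)
     = 1 + 11 + 55 + 165 + 330 + 462 + 462
     = 1486.

1486


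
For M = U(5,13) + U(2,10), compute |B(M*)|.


(M1+M2)* = M1* + M2*.
M1* = U(8,13), bases: C(13,8) = 1287.
M2* = U(8,10), bases: C(10,8) = 45.
|B(M*)| = 1287 * 45 = 57915.

57915


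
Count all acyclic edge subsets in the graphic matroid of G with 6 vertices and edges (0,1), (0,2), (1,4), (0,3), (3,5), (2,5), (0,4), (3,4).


An independent set in a graphic matroid is an acyclic edge subset.
G has 6 vertices and 8 edges.
Enumerate all 2^8 = 256 subsets, checking for acyclicity.
Total independent sets = 178.

178


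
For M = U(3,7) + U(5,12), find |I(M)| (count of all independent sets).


For a direct sum, |I(M1+M2)| = |I(M1)| * |I(M2)|.
|I(U(3,7))| = sum C(7,k) for k=0..3 = 64.
|I(U(5,12))| = sum C(12,k) for k=0..5 = 1586.
Total = 64 * 1586 = 101504.

101504


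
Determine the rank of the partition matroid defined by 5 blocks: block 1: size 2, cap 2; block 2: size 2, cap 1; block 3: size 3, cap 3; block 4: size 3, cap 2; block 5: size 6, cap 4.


Rank of a partition matroid = sum of min(|Si|, ci) for each block.
= min(2,2) + min(2,1) + min(3,3) + min(3,2) + min(6,4)
= 2 + 1 + 3 + 2 + 4
= 12.

12


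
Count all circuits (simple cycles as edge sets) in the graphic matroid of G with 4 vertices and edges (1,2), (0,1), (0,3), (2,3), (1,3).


A circuit in a graphic matroid = edge set of a simple cycle.
G has 4 vertices and 5 edges.
Enumerating all minimal edge subsets forming cycles...
Total circuits found: 3.

3


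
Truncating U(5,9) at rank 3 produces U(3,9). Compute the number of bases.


Truncating U(5,9) to rank 3 gives U(3,9).
Bases of U(3,9) are all 3-element subsets of 9 elements.
Number of bases = (9 choose 3) = 84.

84


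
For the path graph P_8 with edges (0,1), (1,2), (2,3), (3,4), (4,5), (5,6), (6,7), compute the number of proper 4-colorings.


P(P_8, k) = k * (k-1)^(7).
P(4) = 4 * 3^7 = 4 * 2187 = 8748.

8748


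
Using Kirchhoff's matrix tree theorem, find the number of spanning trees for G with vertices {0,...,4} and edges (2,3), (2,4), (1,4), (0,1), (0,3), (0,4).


By Kirchhoff's matrix tree theorem, the number of spanning trees equals
the determinant of any cofactor of the Laplacian matrix L.
G has 5 vertices and 6 edges.
Computing the (4 x 4) cofactor determinant gives 11.

11


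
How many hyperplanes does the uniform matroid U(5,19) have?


Hyperplanes of U(5,19) are flats of rank 4.
In a uniform matroid, these are exactly the (4)-element subsets.
Count = (19 choose 4) = 3876.

3876


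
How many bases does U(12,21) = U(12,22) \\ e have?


Deleting e from U(12,22) gives U(12,21) since n > r.
Bases of U(12,21) = C(21,12) = 21! / (12! * 9!) = 293930.

293930


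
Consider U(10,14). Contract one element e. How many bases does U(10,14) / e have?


Contracting e from U(10,14) gives U(9,13).
Bases of U(9,13) = (13 choose 9) = 715.

715


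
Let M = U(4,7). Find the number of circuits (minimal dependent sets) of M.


In U(4,7), circuits are the (5)-element subsets.
Any set of 5 elements is dependent, and removing any one element gives
an independent set of size 4, so it is a minimal dependent set.
Number of circuits = C(7,5) = 7! / (5! * 2!) = 21.

21


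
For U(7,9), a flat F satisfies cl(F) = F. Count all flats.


Flats of U(7,9): every subset of size < 7 is a flat, plus E itself.
Count = (9 choose 0) + (9 choose 1) + (9 choose 2) + (9 choose 3) + (9 choose 4) + (9 choose 5) + (9 choose 6) + 1
     = 1 + 9 + 36 + 84 + 126 + 126 + 84 + 1
     = 467.

467


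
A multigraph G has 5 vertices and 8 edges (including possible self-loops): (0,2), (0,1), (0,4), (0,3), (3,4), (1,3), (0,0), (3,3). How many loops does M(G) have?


In a graphic matroid, a loop is a self-loop edge (u,u) with rank 0.
Examining all 8 edges for self-loops...
Self-loops found: (0,0), (3,3)
Number of loops = 2.

2


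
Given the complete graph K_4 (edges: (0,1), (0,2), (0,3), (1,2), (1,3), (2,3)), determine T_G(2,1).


T(K_4; x,y) = x^3 + 3x^2 + 4xy + 2x + y^3 + 3y^2 + 2y.
Substituting x=2, y=1:
= 8 + 12 + 8 + 4 + 1 + 3 + 2
= 38.

38


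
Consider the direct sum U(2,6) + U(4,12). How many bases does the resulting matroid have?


Bases of a direct sum M1 + M2: |B| = |B(M1)| * |B(M2)|.
|B(U(2,6))| = C(6,2) = 15.
|B(U(4,12))| = C(12,4) = 495.
Total bases = 15 * 495 = 7425.

7425


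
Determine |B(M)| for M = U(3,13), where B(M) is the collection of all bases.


Bases of U(3,13) are all 3-element subsets of the 13-element ground set.
Number of bases = C(13,3).
C(13,3) = (13 * 12 * 11) / (1 * 2 * 3) = 286.

286


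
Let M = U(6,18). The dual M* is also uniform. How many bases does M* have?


The dual of U(r,n) is U(n-r, n) = U(12,18).
Bases of U(12,18) are all (12)-element subsets.
|B(M*)| = C(18,12) = 18564.

18564


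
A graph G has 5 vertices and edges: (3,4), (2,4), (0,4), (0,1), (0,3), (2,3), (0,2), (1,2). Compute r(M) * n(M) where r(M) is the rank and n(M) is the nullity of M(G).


r(M) = |V| - c = 5 - 1 = 4.
nullity = |E| - r(M) = 8 - 4 = 4.
Product = 4 * 4 = 16.

16


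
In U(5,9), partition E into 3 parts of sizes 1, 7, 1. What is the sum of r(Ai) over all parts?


r(Ai) = min(|Ai|, 5) for each part.
Sum = min(1,5) + min(7,5) + min(1,5)
    = 1 + 5 + 1
    = 7.

7


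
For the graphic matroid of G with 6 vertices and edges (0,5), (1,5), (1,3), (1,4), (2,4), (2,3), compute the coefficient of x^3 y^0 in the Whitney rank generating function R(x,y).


R(x,y) = sum over A in 2^E of x^(r(E)-r(A)) * y^(|A|-r(A)).
G has 6 vertices, 6 edges. r(E) = 5.
Enumerate all 2^6 = 64 subsets.
Count subsets with r(E)-r(A)=3 and |A|-r(A)=0: 15.

15


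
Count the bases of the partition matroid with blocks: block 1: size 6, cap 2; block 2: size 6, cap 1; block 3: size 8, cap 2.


A basis picks exactly ci elements from block i.
Number of bases = product of C(|Si|, ci).
= C(6,2) * C(6,1) * C(8,2)
= 15 * 6 * 28
= 2520.

2520


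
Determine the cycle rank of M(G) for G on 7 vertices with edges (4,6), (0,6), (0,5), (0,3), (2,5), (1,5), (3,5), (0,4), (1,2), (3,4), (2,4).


Cycle rank (nullity) = |E| - r(M) = |E| - (|V| - c).
|E| = 11, |V| = 7, c = 1.
Nullity = 11 - (7 - 1) = 11 - 6 = 5.

5


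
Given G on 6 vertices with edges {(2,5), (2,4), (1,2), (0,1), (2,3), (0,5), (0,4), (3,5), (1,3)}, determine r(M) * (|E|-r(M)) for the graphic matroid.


r(M) = |V| - c = 6 - 1 = 5.
nullity = |E| - r(M) = 9 - 5 = 4.
Product = 5 * 4 = 20.

20
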